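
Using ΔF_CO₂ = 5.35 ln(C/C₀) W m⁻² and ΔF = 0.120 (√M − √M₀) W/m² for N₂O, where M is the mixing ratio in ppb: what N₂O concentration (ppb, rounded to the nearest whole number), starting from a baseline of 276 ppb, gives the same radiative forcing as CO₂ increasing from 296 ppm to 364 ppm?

M ≈ 667 ppb

CO₂ forcing: 5.35 × ln(364/296) = 5.35 × 0.206794 = 1.10635 W/m².
Set 0.120(√M − √276) = 1.10635: √M = 1.10635/0.120 + √276 = 9.2196 + 16.6132 = 25.8328.
M = (25.8328)² = 667.33 ppb.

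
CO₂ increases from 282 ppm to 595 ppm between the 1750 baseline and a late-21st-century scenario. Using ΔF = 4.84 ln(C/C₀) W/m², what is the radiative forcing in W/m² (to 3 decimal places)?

ΔF = 3.614 W/m²

CO₂ absorption bands are partially saturated, so forcing scales with the logarithm of the concentration ratio.
CO₂: 4.84 × ln(595/282) = 4.84 × ln(2.10993) = 4.84 × 0.74665 = 3.6138 W/m².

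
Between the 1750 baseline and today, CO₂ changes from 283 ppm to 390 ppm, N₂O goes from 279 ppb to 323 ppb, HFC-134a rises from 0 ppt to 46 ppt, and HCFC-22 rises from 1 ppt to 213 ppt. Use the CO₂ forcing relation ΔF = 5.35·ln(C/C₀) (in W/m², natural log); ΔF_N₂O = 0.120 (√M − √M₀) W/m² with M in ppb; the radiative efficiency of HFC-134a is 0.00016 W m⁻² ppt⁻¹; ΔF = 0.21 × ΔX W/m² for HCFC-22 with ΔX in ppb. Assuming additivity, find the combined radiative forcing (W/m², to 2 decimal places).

ΔF = 1.92 W/m²

CO₂: 5.35 × ln(390/283) = 5.35 × ln(1.37809) = 5.35 × 0.32070 = 1.7157 W/m².
N₂O: 0.120 × (√323 − √279) = 0.120 × (17.9722 − 16.7033) = 0.120 × 1.2689 = 0.1523 W/m².
HFC-134a: ΔF = 0.00016 × (46 − 0) = 0.00016 × 46 = 0.0074 W/m².
HCFC-22: Δ = 213 − 1 = 212 ppt = 0.212 ppb; ΔF = 0.21 × 0.212 = 0.0445 W/m².
Total ΔF = 1.7157 + 0.1523 + 0.0074 + 0.0445 = 1.9199 W/m².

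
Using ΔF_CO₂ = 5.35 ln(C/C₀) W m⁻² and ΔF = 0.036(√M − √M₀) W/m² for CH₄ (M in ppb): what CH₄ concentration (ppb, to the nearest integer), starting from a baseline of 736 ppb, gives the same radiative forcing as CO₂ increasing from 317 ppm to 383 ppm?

M ≈ 3051 ppb

CO₂ forcing: 5.35 × ln(383/317) = 5.35 × 0.189133 = 1.01186 W/m².
Set 0.036(√M − √736) = 1.01186: √M = 1.01186/0.036 + √736 = 28.1072 + 27.1293 = 55.2365.
M = (55.2365)² = 3051.07 ppb.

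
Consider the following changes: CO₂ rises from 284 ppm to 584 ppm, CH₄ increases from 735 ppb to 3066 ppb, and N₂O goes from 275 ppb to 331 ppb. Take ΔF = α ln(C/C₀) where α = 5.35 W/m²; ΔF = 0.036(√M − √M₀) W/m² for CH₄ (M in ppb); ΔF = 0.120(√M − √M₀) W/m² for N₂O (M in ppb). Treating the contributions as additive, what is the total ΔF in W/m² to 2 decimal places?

ΔF = 5.07 W/m²

CO₂: 5.35 × ln(584/284) = 5.35 × ln(2.05634) = 5.35 × 0.72093 = 3.8570 W/m².
CH₄: 0.036 × (√3066 − √735) = 0.036 × (55.3715 − 27.1109) = 0.036 × 28.2606 = 1.0174 W/m².
N₂O: 0.120 × (√331 − √275) = 0.120 × (18.1934 − 16.5831) = 0.120 × 1.6103 = 0.1932 W/m².
Total ΔF = 3.8570 + 1.0174 + 0.1932 = 5.0676 W/m².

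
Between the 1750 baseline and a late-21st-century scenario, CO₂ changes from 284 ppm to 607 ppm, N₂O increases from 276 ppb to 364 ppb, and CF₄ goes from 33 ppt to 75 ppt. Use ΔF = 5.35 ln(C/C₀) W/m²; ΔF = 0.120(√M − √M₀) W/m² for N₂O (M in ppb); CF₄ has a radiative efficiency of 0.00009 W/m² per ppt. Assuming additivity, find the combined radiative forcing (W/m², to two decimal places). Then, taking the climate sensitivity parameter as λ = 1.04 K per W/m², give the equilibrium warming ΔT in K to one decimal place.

CO₂: 5.35 × ln(607/284) = 5.35 × ln(2.13732) = 5.35 × 0.75955 = 4.0636 W/m².
N₂O: 0.120 × (√364 − √276) = 0.120 × (19.0788 − 16.6132) = 0.120 × 2.4656 = 0.2959 W/m².
CF₄: ΔF = 0.00009 × (75 − 33) = 0.00009 × 42 = 0.0038 W/m².
Total ΔF = 4.0636 + 0.2959 + 0.0038 = 4.3633 W/m².
ΔT = λ ΔF = 1.04 × 4.36 = 4.5344 K.

ΔF = 4.36 W/m²; ΔT = 4.5 K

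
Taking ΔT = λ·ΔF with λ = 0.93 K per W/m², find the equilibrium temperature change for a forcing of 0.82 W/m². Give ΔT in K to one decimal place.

ΔT = λ ΔF = 0.93 × 0.82 = 0.7626 K.

ΔT = 0.8 K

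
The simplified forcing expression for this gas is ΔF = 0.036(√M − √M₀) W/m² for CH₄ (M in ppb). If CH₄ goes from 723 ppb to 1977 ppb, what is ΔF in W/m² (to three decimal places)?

ΔF = 0.633 W/m²

CH₄: 0.036 × (√1977 − √723) = 0.036 × (44.4635 − 26.8887) = 0.036 × 17.5748 = 0.6327 W/m².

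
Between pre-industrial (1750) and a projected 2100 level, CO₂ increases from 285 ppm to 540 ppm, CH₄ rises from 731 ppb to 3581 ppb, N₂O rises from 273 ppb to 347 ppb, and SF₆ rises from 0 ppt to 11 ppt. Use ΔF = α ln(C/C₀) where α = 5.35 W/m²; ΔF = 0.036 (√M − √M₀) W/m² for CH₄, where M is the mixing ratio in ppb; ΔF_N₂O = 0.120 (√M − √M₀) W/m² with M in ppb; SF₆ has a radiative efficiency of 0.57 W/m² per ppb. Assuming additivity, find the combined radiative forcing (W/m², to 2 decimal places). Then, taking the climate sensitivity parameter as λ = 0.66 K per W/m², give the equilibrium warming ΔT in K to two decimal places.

CO₂: 5.35 × ln(540/285) = 5.35 × ln(1.89474) = 5.35 × 0.63908 = 3.4191 W/m².
CH₄: 0.036 × (√3581 − √731) = 0.036 × (59.8415 − 27.0370) = 0.036 × 32.8045 = 1.1810 W/m².
N₂O: 0.120 × (√347 − √273) = 0.120 × (18.6279 − 16.5227) = 0.120 × 2.1052 = 0.2526 W/m².
SF₆: Δ = 11 − 0 = 11 ppt = 0.011 ppb; ΔF = 0.57 × 0.011 = 0.0063 W/m².
Total ΔF = 3.4191 + 1.1810 + 0.2526 + 0.0063 = 4.8590 W/m².
ΔT = λ ΔF = 0.66 × 4.86 = 3.2076 K.

ΔF = 4.86 W/m²; ΔT = 3.21 K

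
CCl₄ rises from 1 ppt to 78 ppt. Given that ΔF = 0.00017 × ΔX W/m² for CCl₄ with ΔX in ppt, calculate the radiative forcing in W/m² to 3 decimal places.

ΔF = 0.013 W/m²

CCl₄: ΔF = 0.00017 × (78 − 1) = 0.00017 × 77 = 0.0131 W/m².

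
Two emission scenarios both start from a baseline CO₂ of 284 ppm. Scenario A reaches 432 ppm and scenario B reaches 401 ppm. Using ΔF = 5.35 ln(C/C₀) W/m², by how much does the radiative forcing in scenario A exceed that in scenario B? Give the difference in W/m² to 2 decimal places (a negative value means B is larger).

ΔF_A − ΔF_B = 0.40 W/m²

ΔF_A = 5.35 ln(432/284) = 5.35 × 0.41945 = 2.2441 W/m².
ΔF_B = 5.35 ln(401/284) = 5.35 × 0.34499 = 1.8457 W/m².
Difference: 2.2441 − 1.8457 = 0.3984 W/m².
(Equivalently, ΔF_A − ΔF_B = 5.35 ln(432/401) = 5.35 × 0.07446 = 0.3984 W/m².)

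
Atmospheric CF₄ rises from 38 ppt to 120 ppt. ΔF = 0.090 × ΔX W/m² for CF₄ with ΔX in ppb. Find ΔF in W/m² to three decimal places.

CF₄: Δ = 120 − 38 = 82 ppt = 0.082 ppb; ΔF = 0.090 × 0.082 = 0.0074 W/m².

ΔF = 0.007 W/m²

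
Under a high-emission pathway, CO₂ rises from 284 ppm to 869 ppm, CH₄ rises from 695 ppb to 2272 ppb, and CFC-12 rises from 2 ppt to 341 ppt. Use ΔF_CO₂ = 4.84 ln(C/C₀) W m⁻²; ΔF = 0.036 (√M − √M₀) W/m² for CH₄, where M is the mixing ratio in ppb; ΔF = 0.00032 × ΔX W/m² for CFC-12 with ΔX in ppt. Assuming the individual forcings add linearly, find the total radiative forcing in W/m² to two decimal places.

CO₂: 4.84 × ln(869/284) = 4.84 × ln(3.05986) = 4.84 × 1.11837 = 5.4129 W/m².
CH₄: 0.036 × (√2272 − √695) = 0.036 × (47.6655 − 26.3629) = 0.036 × 21.3026 = 0.7669 W/m².
CFC-12: ΔF = 0.00032 × (341 − 2) = 0.00032 × 339 = 0.1085 W/m².
Total ΔF = 5.4129 + 0.7669 + 0.1085 = 6.2883 W/m².

ΔF = 6.29 W/m²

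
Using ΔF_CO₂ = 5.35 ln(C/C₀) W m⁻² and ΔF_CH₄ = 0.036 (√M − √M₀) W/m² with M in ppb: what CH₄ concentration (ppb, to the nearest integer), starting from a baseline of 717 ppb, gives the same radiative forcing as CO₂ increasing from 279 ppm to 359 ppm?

M ≈ 4127 ppb

CO₂ forcing: 5.35 × ln(359/279) = 5.35 × 0.252111 = 1.34879 W/m².
Set 0.036(√M − √717) = 1.34879: √M = 1.34879/0.036 + √717 = 37.4664 + 26.7769 = 64.2433.
M = (64.2433)² = 4127.20 ppb.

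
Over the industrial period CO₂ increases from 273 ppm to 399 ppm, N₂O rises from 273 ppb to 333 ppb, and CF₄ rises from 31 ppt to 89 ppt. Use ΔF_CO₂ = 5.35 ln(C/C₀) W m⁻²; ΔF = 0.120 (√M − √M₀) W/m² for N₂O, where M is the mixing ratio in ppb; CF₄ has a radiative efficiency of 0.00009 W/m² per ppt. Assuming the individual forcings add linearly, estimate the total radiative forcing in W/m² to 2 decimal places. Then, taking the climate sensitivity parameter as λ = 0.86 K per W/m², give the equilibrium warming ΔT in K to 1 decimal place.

ΔF = 2.24 W/m²; ΔT = 1.9 K

CO₂: 5.35 × ln(399/273) = 5.35 × ln(1.46154) = 5.35 × 0.37949 = 2.0303 W/m².
N₂O: 0.120 × (√333 − √273) = 0.120 × (18.2483 − 16.5227) = 0.120 × 1.7256 = 0.2071 W/m².
CF₄: ΔF = 0.00009 × (89 − 31) = 0.00009 × 58 = 0.0052 W/m².
Total ΔF = 2.0303 + 0.2071 + 0.0052 = 2.2426 W/m².
ΔT = λ ΔF = 0.86 × 2.24 = 1.9264 K.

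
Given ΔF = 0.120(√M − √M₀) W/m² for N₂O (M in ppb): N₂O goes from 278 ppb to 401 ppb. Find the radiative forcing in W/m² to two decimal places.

ΔF = 0.40 W/m²

N₂O: 0.120 × (√401 − √278) = 0.120 × (20.0250 − 16.6733) = 0.120 × 3.3517 = 0.4022 W/m².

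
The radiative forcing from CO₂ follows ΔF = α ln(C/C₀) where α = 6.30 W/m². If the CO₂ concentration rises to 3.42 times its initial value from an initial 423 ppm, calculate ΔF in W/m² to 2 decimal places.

Because the forcing depends only on the ratio C/C₀, the initial concentration does not enter.
ΔF = 6.30 × ln(3.42) = 6.30 × 1.22964 = 7.7467 W/m².

ΔF = 7.75 W/m²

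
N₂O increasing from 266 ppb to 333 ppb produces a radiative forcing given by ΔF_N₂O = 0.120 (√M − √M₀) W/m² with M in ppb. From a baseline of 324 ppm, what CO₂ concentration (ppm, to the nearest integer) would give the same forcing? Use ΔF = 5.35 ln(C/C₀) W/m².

C ≈ 338 ppm

N₂O forcing: 0.120 × (√333 − √266) = 0.120 × (18.2483 − 16.3095) = 0.120 × 1.9388 = 0.23266 W/m².
Set 5.35 ln(C/324) = 0.23266: ln(C/324) = 0.23266/5.35 = 0.04349, so C = 324 × e^0.04349 = 324 × 1.04445 = 338.40 ppm.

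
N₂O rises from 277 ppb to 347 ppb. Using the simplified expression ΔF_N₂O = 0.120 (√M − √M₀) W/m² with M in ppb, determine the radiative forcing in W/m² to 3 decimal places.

ΔF = 0.238 W/m²

N₂O: 0.120 × (√347 − √277) = 0.120 × (18.6279 − 16.6433) = 0.120 × 1.9846 = 0.2382 W/m².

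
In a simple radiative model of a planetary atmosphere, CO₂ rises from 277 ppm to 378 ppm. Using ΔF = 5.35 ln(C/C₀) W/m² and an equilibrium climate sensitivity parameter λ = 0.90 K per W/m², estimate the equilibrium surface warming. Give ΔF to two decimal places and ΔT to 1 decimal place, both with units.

ΔF = 1.66 W/m²; ΔT = 1.5 K

CO₂: 5.35 × ln(378/277) = 5.35 × ln(1.36462) = 5.35 × 0.31088 = 1.6632 W/m².
ΔT = λ ΔF = 0.90 × 1.66 = 1.4940 K.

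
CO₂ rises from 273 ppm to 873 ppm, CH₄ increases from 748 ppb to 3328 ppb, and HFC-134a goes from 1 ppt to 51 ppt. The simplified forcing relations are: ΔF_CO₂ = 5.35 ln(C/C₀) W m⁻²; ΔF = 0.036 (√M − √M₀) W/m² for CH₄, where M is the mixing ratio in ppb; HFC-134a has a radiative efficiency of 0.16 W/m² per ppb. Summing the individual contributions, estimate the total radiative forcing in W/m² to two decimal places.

ΔF = 7.32 W/m²

CO₂: 5.35 × ln(873/273) = 5.35 × ln(3.19780) = 5.35 × 1.16246 = 6.2192 W/m².
CH₄: 0.036 × (√3328 − √748) = 0.036 × (57.6888 − 27.3496) = 0.036 × 30.3392 = 1.0922 W/m².
HFC-134a: Δ = 51 − 1 = 50 ppt = 0.050 ppb; ΔF = 0.16 × 0.050 = 0.0080 W/m².
Total ΔF = 6.2192 + 1.0922 + 0.0080 = 7.3194 W/m².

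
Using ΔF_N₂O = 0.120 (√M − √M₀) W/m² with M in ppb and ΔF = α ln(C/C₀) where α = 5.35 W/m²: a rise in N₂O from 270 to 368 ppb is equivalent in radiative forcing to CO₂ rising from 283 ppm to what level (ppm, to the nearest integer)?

N₂O forcing: 0.120 × (√368 − √270) = 0.120 × (19.1833 − 16.4317) = 0.120 × 2.7516 = 0.33019 W/m².
Set 5.35 ln(C/283) = 0.33019: ln(C/283) = 0.33019/5.35 = 0.06172, so C = 283 × e^0.06172 = 283 × 1.06366 = 301.02 ppm.

C ≈ 301 ppm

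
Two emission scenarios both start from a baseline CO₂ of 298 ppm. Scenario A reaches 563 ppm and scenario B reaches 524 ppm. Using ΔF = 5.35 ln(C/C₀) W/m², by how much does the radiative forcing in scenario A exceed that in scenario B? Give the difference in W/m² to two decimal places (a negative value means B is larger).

ΔF_A − ΔF_B = 0.38 W/m²

ΔF_A = 5.35 ln(563/298) = 5.35 × 0.63619 = 3.4036 W/m².
ΔF_B = 5.35 ln(524/298) = 5.35 × 0.56440 = 3.0195 W/m².
Difference: 3.4036 − 3.0195 = 0.3841 W/m².
(Equivalently, ΔF_A − ΔF_B = 5.35 ln(563/524) = 5.35 × 0.07179 = 0.3841 W/m².)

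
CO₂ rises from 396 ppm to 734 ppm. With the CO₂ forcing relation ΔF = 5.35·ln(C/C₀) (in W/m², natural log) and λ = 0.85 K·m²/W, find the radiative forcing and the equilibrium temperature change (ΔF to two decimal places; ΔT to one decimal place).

CO₂: 5.35 × ln(734/396) = 5.35 × ln(1.85354) = 5.35 × 0.61710 = 3.3015 W/m².
ΔT = λ ΔF = 0.85 × 3.30 = 2.8050 K.

ΔF = 3.30 W/m²; ΔT = 2.8 K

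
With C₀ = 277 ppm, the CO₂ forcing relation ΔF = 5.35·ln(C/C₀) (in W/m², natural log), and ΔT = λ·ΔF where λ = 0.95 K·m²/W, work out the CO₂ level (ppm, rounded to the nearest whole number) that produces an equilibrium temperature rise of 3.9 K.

Required forcing: ΔF = ΔT/λ = 3.9/0.95 = 4.1053 W/m².
Then ln(C/277) = ΔF/5.35 = 4.1053/5.35 = 0.76735.
So C = 277 × e^0.76735 = 277 × 2.15405 = 596.67 ppm.

C ≈ 597 ppm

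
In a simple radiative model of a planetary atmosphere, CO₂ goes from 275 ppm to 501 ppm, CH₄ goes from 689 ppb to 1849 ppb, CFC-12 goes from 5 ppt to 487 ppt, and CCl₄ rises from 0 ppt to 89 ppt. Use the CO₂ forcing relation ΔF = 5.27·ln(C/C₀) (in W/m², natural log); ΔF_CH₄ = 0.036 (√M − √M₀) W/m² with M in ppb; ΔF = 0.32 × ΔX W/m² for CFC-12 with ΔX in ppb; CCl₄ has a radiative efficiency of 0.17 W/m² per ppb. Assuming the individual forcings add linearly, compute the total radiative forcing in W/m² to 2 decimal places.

CO₂: 5.27 × ln(501/275) = 5.27 × ln(1.82182) = 5.27 × 0.59984 = 3.1612 W/m².
CH₄: 0.036 × (√1849 − √689) = 0.036 × (43.0000 − 26.2488) = 0.036 × 16.7512 = 0.6030 W/m².
CFC-12: Δ = 487 − 5 = 482 ppt = 0.482 ppb; ΔF = 0.32 × 0.482 = 0.1542 W/m².
CCl₄: Δ = 89 − 0 = 89 ppt = 0.089 ppb; ΔF = 0.17 × 0.089 = 0.0151 W/m².
Total ΔF = 3.1612 + 0.6030 + 0.1542 + 0.0151 = 3.9335 W/m².

ΔF = 3.93 W/m²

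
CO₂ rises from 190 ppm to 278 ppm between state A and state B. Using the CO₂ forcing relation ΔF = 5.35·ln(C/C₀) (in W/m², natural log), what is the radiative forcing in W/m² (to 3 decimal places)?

ΔF = 2.036 W/m²

CO₂: 5.35 × ln(278/190) = 5.35 × ln(1.46316) = 5.35 × 0.38060 = 2.0362 W/m².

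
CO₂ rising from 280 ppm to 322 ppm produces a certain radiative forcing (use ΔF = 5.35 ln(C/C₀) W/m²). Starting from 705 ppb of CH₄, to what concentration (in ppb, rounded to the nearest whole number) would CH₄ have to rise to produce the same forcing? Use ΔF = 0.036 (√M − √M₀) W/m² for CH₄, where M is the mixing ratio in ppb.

CO₂ forcing: 5.35 × ln(322/280) = 5.35 × 0.139762 = 0.74773 W/m².
Set 0.036(√M − √705) = 0.74773: √M = 0.74773/0.036 + √705 = 20.7703 + 26.5518 = 47.3221.
M = (47.3221)² = 2239.38 ppb.

M ≈ 2239 ppb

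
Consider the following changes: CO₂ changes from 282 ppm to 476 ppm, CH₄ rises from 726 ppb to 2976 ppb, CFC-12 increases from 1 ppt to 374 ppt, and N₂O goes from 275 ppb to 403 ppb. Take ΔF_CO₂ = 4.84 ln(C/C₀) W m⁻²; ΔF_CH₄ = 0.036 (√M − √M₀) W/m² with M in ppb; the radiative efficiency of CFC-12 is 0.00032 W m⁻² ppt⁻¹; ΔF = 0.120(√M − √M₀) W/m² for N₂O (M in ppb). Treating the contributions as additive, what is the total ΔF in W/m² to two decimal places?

ΔF = 4.07 W/m²

CO₂: 4.84 × ln(476/282) = 4.84 × ln(1.68794) = 4.84 × 0.52351 = 2.5338 W/m².
CH₄: 0.036 × (√2976 − √726) = 0.036 × (54.5527 − 26.9444) = 0.036 × 27.6083 = 0.9939 W/m².
CFC-12: ΔF = 0.00032 × (374 − 1) = 0.00032 × 373 = 0.1194 W/m².
N₂O: 0.120 × (√403 − √275) = 0.120 × (20.0749 − 16.5831) = 0.120 × 3.4918 = 0.4190 W/m².
Total ΔF = 2.5338 + 0.9939 + 0.1194 + 0.4190 = 4.0661 W/m².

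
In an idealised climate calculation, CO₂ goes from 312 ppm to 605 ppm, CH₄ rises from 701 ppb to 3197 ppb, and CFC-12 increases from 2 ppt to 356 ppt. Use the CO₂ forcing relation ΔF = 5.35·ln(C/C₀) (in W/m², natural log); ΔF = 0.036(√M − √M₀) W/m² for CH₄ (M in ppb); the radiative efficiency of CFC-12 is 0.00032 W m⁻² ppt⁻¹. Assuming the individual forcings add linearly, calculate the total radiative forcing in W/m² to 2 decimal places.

ΔF = 4.74 W/m²

CO₂: 5.35 × ln(605/312) = 5.35 × ln(1.93910) = 5.35 × 0.66222 = 3.5429 W/m².
CH₄: 0.036 × (√3197 − √701) = 0.036 × (56.5420 − 26.4764) = 0.036 × 30.0656 = 1.0824 W/m².
CFC-12: ΔF = 0.00032 × (356 − 2) = 0.00032 × 354 = 0.1133 W/m².
Total ΔF = 3.5429 + 1.0824 + 0.1133 = 4.7386 W/m².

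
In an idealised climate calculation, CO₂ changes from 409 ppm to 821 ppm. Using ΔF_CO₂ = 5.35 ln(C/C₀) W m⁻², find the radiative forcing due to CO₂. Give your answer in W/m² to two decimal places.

ΔF = 3.73 W/m²

CO₂ absorption bands are partially saturated, so forcing scales with the logarithm of the concentration ratio.
CO₂: 5.35 × ln(821/409) = 5.35 × ln(2.00733) = 5.35 × 0.69681 = 3.7279 W/m².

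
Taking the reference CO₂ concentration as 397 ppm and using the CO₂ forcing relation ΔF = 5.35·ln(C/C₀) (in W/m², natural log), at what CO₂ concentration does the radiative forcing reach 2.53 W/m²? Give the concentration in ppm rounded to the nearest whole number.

C ≈ 637 ppm

Set 5.35 ln(C/397) = 2.53, so ln(C/397) = 2.53/5.35 = 0.47290.
Then C/397 = e^0.47290 = 1.60464, giving C = 397 × 1.60464 = 637.04 ppm.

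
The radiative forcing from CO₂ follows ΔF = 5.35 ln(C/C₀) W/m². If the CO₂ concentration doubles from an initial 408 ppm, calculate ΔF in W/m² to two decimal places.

ΔF = 5.35 × ln(2) = 5.35 × 0.69315 = 3.7084 W/m².

ΔF = 3.71 W/m²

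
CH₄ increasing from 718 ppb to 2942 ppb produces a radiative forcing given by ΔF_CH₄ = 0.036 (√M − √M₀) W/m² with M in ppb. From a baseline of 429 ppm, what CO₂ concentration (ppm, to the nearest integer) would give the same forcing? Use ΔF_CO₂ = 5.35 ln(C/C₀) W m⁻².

C ≈ 516 ppm

CH₄ forcing: 0.036 × (√2942 − √718) = 0.036 × (54.2402 − 26.7955) = 0.036 × 27.4447 = 0.98801 W/m².
Set 5.35 ln(C/429) = 0.98801: ln(C/429) = 0.98801/5.35 = 0.18467, so C = 429 × e^0.18467 = 429 × 1.20282 = 516.01 ppm.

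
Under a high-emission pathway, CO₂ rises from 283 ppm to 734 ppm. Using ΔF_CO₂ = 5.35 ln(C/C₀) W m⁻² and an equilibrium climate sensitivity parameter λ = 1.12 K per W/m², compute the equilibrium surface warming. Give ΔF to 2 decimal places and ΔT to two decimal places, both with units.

CO₂: 5.35 × ln(734/283) = 5.35 × ln(2.59364) = 5.35 × 0.95306 = 5.0989 W/m².
ΔT = λ ΔF = 1.12 × 5.10 = 5.7120 K.

ΔF = 5.10 W/m²; ΔT = 5.71 K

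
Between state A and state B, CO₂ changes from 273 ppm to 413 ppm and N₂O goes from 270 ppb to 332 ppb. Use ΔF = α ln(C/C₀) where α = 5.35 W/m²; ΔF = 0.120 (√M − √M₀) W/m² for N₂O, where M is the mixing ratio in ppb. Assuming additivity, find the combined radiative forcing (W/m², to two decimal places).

CO₂: 5.35 × ln(413/273) = 5.35 × ln(1.51282) = 5.35 × 0.41398 = 2.2148 W/m².
N₂O: 0.120 × (√332 − √270) = 0.120 × (18.2209 − 16.4317) = 0.120 × 1.7892 = 0.2147 W/m².
Total ΔF = 2.2148 + 0.2147 = 2.4295 W/m².

ΔF = 2.43 W/m²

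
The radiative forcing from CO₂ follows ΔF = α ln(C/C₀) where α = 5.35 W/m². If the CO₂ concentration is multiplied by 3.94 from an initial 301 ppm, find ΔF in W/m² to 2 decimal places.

ΔF = 7.34 W/m²

Because the forcing depends only on the ratio C/C₀, the initial concentration does not enter.
ΔF = 5.35 × ln(3.94) = 5.35 × 1.37118 = 7.3358 W/m².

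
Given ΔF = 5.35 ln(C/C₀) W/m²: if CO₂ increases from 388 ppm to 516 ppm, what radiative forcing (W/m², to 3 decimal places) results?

CO₂ absorption bands are partially saturated, so forcing scales with the logarithm of the concentration ratio.
CO₂: 5.35 × ln(516/388) = 5.35 × ln(1.32990) = 5.35 × 0.28510 = 1.5253 W/m².

ΔF = 1.525 W/m²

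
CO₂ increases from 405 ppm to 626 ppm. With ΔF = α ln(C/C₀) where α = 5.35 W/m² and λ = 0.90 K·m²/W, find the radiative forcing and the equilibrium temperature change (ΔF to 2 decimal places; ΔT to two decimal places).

CO₂: 5.35 × ln(626/405) = 5.35 × ln(1.54568) = 5.35 × 0.43546 = 2.3297 W/m².
ΔT = λ ΔF = 0.90 × 2.33 = 2.0970 K.

ΔF = 2.33 W/m²; ΔT = 2.10 K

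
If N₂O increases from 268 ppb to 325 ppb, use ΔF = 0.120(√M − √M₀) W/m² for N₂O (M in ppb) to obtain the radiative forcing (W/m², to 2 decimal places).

ΔF = 0.20 W/m²

N₂O: 0.120 × (√325 − √268) = 0.120 × (18.0278 − 16.3707) = 0.120 × 1.6571 = 0.1989 W/m².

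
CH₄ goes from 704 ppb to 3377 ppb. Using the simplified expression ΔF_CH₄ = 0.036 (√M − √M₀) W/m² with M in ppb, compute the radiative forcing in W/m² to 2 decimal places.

ΔF = 1.14 W/m²

CH₄: 0.036 × (√3377 − √704) = 0.036 × (58.1120 − 26.5330) = 0.036 × 31.5790 = 1.1368 W/m².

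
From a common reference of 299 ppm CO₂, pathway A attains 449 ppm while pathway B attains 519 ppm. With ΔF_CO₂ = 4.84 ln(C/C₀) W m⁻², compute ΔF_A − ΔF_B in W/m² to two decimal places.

ΔF_A = 4.84 ln(449/299) = 4.84 × 0.40658 = 1.9678 W/m².
ΔF_B = 4.84 ln(519/299) = 4.84 × 0.55146 = 2.6691 W/m².
Difference: 1.9678 − 2.6691 = -0.7013 W/m².

ΔF_A − ΔF_B = -0.70 W/m²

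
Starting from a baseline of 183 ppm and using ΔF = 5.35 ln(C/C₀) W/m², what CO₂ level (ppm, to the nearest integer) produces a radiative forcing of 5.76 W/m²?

Set 5.35 ln(C/183) = 5.76, so ln(C/183) = 5.76/5.35 = 1.07664.
Then C/183 = e^1.07664 = 2.93480, giving C = 183 × 2.93480 = 537.07 ppm.

C ≈ 537 ppm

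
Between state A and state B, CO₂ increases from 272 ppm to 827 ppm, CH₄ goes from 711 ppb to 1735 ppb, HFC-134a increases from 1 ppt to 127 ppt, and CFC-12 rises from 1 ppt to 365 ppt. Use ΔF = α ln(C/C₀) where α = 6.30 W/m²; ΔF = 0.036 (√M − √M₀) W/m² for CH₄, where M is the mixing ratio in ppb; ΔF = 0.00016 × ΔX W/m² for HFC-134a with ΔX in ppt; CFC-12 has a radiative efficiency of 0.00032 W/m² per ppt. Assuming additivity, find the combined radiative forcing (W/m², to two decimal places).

ΔF = 7.68 W/m²

CO₂: 6.30 × ln(827/272) = 6.30 × ln(3.04044) = 6.30 × 1.11200 = 7.0056 W/m².
CH₄: 0.036 × (√1735 − √711) = 0.036 × (41.6533 − 26.6646) = 0.036 × 14.9887 = 0.5396 W/m².
HFC-134a: ΔF = 0.00016 × (127 − 1) = 0.00016 × 126 = 0.0202 W/m².
CFC-12: ΔF = 0.00032 × (365 − 1) = 0.00032 × 364 = 0.1165 W/m².
Total ΔF = 7.0056 + 0.5396 + 0.0202 + 0.1165 = 7.6819 W/m².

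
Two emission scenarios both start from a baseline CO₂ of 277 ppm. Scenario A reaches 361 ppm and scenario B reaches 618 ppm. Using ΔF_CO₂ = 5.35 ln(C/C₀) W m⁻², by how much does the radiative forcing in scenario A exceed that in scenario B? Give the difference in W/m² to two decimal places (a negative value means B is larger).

ΔF_A − ΔF_B = -2.88 W/m²

ΔF_A = 5.35 ln(361/277) = 5.35 × 0.26486 = 1.4170 W/m².
ΔF_B = 5.35 ln(618/277) = 5.35 × 0.80247 = 4.2932 W/m².
Difference: 1.4170 − 4.2932 = -2.8762 W/m².
(Equivalently, ΔF_A − ΔF_B = 5.35 ln(361/618) = 5.35 × -0.53761 = -2.8762 W/m².)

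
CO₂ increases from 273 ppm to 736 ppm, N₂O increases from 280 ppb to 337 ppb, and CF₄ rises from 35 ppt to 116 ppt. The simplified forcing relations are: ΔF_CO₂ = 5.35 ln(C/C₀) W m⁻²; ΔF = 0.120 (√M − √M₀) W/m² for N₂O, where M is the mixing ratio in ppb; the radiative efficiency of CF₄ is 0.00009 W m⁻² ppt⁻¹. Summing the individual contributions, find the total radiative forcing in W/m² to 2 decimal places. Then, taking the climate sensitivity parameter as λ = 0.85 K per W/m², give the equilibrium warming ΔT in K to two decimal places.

ΔF = 5.51 W/m²; ΔT = 4.68 K

CO₂: 5.35 × ln(736/273) = 5.35 × ln(2.69597) = 5.35 × 0.99176 = 5.3059 W/m².
N₂O: 0.120 × (√337 − √280) = 0.120 × (18.3576 − 16.7332) = 0.120 × 1.6244 = 0.1949 W/m².
CF₄: ΔF = 0.00009 × (116 − 35) = 0.00009 × 81 = 0.0073 W/m².
Total ΔF = 5.3059 + 0.1949 + 0.0073 = 5.5081 W/m².
ΔT = λ ΔF = 0.85 × 5.51 = 4.6835 K.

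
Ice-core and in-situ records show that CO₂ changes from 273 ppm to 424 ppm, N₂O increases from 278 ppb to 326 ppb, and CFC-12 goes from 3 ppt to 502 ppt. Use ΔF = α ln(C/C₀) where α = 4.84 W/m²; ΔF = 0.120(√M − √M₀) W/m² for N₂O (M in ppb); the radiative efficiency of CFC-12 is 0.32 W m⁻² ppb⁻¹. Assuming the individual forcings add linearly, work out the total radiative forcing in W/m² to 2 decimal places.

ΔF = 2.46 W/m²

CO₂: 4.84 × ln(424/273) = 4.84 × ln(1.55311) = 4.84 × 0.44026 = 2.1309 W/m².
N₂O: 0.120 × (√326 − √278) = 0.120 × (18.0555 − 16.6733) = 0.120 × 1.3822 = 0.1659 W/m².
CFC-12: Δ = 502 − 3 = 499 ppt = 0.499 ppb; ΔF = 0.32 × 0.499 = 0.1597 W/m².
Total ΔF = 2.1309 + 0.1659 + 0.1597 = 2.4565 W/m².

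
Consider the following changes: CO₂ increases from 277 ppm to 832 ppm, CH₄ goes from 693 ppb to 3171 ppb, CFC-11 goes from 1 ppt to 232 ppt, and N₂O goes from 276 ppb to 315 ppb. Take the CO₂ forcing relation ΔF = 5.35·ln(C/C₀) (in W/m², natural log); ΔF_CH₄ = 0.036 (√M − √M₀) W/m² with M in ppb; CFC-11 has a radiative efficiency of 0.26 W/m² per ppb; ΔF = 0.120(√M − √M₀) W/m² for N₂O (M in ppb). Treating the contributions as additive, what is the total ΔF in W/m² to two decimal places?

ΔF = 7.16 W/m²

CO₂: 5.35 × ln(832/277) = 5.35 × ln(3.00361) = 5.35 × 1.09981 = 5.8840 W/m².
CH₄: 0.036 × (√3171 − √693) = 0.036 × (56.3116 − 26.3249) = 0.036 × 29.9867 = 1.0795 W/m².
CFC-11: Δ = 232 − 1 = 231 ppt = 0.231 ppb; ΔF = 0.26 × 0.231 = 0.0601 W/m².
N₂O: 0.120 × (√315 − √276) = 0.120 × (17.7482 − 16.6132) = 0.120 × 1.1350 = 0.1362 W/m².
Total ΔF = 5.8840 + 1.0795 + 0.0601 + 0.1362 = 7.1598 W/m².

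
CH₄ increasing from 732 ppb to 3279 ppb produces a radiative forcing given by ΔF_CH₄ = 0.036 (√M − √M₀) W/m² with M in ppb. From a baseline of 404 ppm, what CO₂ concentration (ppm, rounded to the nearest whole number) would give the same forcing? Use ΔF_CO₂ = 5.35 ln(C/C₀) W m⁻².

CH₄ forcing: 0.036 × (√3279 − √732) = 0.036 × (57.2626 − 27.0555) = 0.036 × 30.2071 = 1.08746 W/m².
Set 5.35 ln(C/404) = 1.08746: ln(C/404) = 1.08746/5.35 = 0.20326, so C = 404 × e^0.20326 = 404 × 1.22539 = 495.06 ppm.

C ≈ 495 ppm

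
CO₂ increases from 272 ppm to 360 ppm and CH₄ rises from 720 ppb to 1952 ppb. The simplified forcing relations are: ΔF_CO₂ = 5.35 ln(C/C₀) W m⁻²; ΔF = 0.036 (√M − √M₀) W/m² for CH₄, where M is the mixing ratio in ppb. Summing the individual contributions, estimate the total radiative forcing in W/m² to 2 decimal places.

ΔF = 2.12 W/m²

CO₂: 5.35 × ln(360/272) = 5.35 × ln(1.32353) = 5.35 × 0.28030 = 1.4996 W/m².
CH₄: 0.036 × (√1952 − √720) = 0.036 × (44.1814 − 26.8328) = 0.036 × 17.3486 = 0.6245 W/m².
Total ΔF = 1.4996 + 0.6245 = 2.1241 W/m².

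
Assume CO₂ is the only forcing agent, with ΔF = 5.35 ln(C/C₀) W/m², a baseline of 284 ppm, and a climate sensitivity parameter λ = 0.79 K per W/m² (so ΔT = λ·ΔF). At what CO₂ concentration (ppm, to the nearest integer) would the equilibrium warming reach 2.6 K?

C ≈ 525 ppm

Required forcing: ΔF = ΔT/λ = 2.6/0.79 = 3.2911 W/m².
Then ln(C/284) = ΔF/5.35 = 3.2911/5.35 = 0.61516.
So C = 284 × e^0.61516 = 284 × 1.84995 = 525.39 ppm.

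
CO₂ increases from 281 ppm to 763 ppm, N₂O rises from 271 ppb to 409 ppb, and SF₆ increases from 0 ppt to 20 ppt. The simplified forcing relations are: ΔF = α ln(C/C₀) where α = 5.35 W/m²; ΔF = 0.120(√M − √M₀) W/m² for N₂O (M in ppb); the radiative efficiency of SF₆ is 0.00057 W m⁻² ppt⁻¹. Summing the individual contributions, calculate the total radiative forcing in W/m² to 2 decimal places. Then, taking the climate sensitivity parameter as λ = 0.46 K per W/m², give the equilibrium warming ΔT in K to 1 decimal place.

CO₂: 5.35 × ln(763/281) = 5.35 × ln(2.71530) = 5.35 × 0.99890 = 5.3441 W/m².
N₂O: 0.120 × (√409 − √271) = 0.120 × (20.2237 − 16.4621) = 0.120 × 3.7616 = 0.4514 W/m².
SF₆: ΔF = 0.00057 × (20 − 0) = 0.00057 × 20 = 0.0114 W/m².
Total ΔF = 5.3441 + 0.4514 + 0.0114 = 5.8069 W/m².
ΔT = λ ΔF = 0.46 × 5.81 = 2.6726 K.

ΔF = 5.81 W/m²; ΔT = 2.7 K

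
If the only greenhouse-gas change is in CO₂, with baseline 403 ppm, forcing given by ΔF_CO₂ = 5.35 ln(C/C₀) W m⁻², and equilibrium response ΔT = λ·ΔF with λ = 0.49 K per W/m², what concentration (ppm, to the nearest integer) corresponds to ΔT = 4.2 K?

C ≈ 2000 ppm

Required forcing: ΔF = ΔT/λ = 4.2/0.49 = 8.5714 W/m².
Then ln(C/403) = ΔF/5.35 = 8.5714/5.35 = 1.60213.
So C = 403 × e^1.60213 = 403 × 4.96359 = 2000.33 ppm.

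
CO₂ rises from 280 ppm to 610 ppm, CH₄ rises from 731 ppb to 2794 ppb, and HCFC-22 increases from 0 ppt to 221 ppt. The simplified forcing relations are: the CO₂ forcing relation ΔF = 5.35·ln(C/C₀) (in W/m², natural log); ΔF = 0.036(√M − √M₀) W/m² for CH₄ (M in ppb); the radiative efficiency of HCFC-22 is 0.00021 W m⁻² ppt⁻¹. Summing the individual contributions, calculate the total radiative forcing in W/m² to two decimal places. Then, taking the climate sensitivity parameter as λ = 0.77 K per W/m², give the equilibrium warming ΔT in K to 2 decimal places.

ΔF = 5.14 W/m²; ΔT = 3.96 K

CO₂: 5.35 × ln(610/280) = 5.35 × ln(2.17857) = 5.35 × 0.77867 = 4.1659 W/m².
CH₄: 0.036 × (√2794 − √731) = 0.036 × (52.8583 − 27.0370) = 0.036 × 25.8213 = 0.9296 W/m².
HCFC-22: ΔF = 0.00021 × (221 − 0) = 0.00021 × 221 = 0.0464 W/m².
Total ΔF = 4.1659 + 0.9296 + 0.0464 = 5.1419 W/m².
ΔT = λ ΔF = 0.77 × 5.14 = 3.9578 K.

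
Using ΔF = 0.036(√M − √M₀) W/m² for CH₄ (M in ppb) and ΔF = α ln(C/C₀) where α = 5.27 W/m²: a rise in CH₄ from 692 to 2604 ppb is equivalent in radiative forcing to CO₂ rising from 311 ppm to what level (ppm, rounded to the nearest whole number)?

CH₄ forcing: 0.036 × (√2604 − √692) = 0.036 × (51.0294 − 26.3059) = 0.036 × 24.7235 = 0.89005 W/m².
Set 5.27 ln(C/311) = 0.89005: ln(C/311) = 0.89005/5.27 = 0.16889, so C = 311 × e^0.16889 = 311 × 1.18399 = 368.22 ppm.

C ≈ 368 ppm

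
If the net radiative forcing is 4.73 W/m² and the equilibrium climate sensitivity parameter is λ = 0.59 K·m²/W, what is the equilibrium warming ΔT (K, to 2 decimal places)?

ΔT = λ ΔF = 0.59 × 4.73 = 2.7907 K.

ΔT = 2.79 K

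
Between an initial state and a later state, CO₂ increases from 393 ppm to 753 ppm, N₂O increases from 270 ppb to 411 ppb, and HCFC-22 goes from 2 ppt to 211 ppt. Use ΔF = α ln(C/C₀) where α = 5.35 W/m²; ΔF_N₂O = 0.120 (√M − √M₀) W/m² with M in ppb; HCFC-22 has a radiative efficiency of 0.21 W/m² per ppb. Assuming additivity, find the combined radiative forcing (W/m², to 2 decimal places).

CO₂: 5.35 × ln(753/393) = 5.35 × ln(1.91603) = 5.35 × 0.65026 = 3.4789 W/m².
N₂O: 0.120 × (√411 − √270) = 0.120 × (20.2731 − 16.4317) = 0.120 × 3.8414 = 0.4610 W/m².
HCFC-22: Δ = 211 − 2 = 209 ppt = 0.209 ppb; ΔF = 0.21 × 0.209 = 0.0439 W/m².
Total ΔF = 3.4789 + 0.4610 + 0.0439 = 3.9838 W/m².

ΔF = 3.98 W/m²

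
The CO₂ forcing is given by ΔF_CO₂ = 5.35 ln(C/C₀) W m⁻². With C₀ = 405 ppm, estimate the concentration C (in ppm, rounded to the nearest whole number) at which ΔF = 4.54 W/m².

Set 5.35 ln(C/405) = 4.54, so ln(C/405) = 4.54/5.35 = 0.84860.
Then C/405 = e^0.84860 = 2.33637, giving C = 405 × 2.33637 = 946.23 ppm.

C ≈ 946 ppm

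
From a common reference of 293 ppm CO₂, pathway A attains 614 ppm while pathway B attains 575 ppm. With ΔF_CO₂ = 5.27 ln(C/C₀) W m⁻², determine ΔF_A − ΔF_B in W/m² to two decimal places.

ΔF_A − ΔF_B = 0.35 W/m²

ΔF_A = 5.27 ln(614/293) = 5.27 × 0.73982 = 3.8989 W/m².
ΔF_B = 5.27 ln(575/293) = 5.27 × 0.67420 = 3.5530 W/m².
Difference: 3.8989 − 3.5530 = 0.3459 W/m².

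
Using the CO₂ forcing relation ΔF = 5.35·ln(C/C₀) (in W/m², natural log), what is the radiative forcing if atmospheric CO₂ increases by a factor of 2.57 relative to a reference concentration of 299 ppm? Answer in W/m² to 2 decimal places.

ΔF = 5.05 W/m²

ΔF = 5.35 × ln(2.57) = 5.35 × 0.94391 = 5.0499 W/m².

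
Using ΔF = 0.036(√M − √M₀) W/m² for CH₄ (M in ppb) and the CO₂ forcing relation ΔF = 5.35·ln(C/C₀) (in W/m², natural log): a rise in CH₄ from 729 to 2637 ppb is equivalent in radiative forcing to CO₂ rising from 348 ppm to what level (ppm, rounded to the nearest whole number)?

CH₄ forcing: 0.036 × (√2637 − √729) = 0.036 × (51.3517 − 27.0000) = 0.036 × 24.3517 = 0.87666 W/m².
Set 5.35 ln(C/348) = 0.87666: ln(C/348) = 0.87666/5.35 = 0.16386, so C = 348 × e^0.16386 = 348 × 1.17805 = 409.96 ppm.

C ≈ 410 ppm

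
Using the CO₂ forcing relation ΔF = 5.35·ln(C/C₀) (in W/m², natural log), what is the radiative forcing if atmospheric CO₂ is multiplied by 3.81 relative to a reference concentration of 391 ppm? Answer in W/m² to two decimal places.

ΔF = 5.35 × ln(3.81) = 5.35 × 1.33763 = 7.1563 W/m².

ΔF = 7.16 W/m²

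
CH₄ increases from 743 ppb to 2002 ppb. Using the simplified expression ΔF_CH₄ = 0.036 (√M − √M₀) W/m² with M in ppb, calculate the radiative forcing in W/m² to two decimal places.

ΔF = 0.63 W/m²

CH₄: 0.036 × (√2002 − √743) = 0.036 × (44.7437 − 27.2580) = 0.036 × 17.4857 = 0.6295 W/m².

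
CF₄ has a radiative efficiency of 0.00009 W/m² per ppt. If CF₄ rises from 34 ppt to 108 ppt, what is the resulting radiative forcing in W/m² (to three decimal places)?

CF₄: ΔF = 0.00009 × (108 − 34) = 0.00009 × 74 = 0.0067 W/m².

ΔF = 0.007 W/m²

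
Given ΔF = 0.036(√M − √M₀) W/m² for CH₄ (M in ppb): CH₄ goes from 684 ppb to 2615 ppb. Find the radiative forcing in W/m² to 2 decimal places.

CH₄: 0.036 × (√2615 − √684) = 0.036 × (51.1371 − 26.1534) = 0.036 × 24.9837 = 0.8994 W/m².

ΔF = 0.90 W/m²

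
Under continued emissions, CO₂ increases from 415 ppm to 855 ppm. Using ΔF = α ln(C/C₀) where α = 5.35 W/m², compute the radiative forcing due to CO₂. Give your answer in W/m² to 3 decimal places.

CO₂: 5.35 × ln(855/415) = 5.35 × ln(2.06024) = 5.35 × 0.72282 = 3.8671 W/m².

ΔF = 3.867 W/m²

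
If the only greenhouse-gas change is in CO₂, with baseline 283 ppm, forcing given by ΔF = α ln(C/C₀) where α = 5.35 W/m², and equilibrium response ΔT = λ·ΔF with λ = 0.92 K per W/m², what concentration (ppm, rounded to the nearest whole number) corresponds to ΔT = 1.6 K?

C ≈ 392 ppm

Required forcing: ΔF = ΔT/λ = 1.6/0.92 = 1.7391 W/m².
Then ln(C/283) = ΔF/5.35 = 1.7391/5.35 = 0.32507.
So C = 283 × e^0.32507 = 283 × 1.38413 = 391.71 ppm.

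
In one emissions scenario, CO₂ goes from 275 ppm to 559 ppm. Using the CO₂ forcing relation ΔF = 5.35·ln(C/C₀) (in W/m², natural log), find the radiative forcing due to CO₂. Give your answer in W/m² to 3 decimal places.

ΔF = 3.795 W/m²

CO₂: 5.35 × ln(559/275) = 5.35 × ln(2.03273) = 5.35 × 0.70938 = 3.7952 W/m².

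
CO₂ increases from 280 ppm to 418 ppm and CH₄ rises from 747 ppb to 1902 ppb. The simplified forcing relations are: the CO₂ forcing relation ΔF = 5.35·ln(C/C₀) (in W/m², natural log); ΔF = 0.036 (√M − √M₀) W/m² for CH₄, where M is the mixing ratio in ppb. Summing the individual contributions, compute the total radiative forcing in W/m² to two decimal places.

CO₂: 5.35 × ln(418/280) = 5.35 × ln(1.49286) = 5.35 × 0.40069 = 2.1437 W/m².
CH₄: 0.036 × (√1902 − √747) = 0.036 × (43.6119 − 27.3313) = 0.036 × 16.2806 = 0.5861 W/m².
Total ΔF = 2.1437 + 0.5861 = 2.7298 W/m².

ΔF = 2.73 W/m²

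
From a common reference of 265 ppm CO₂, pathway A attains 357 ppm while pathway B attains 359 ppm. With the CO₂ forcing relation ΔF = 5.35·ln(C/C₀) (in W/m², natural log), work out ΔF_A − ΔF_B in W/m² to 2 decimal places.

ΔF_A − ΔF_B = -0.03 W/m²

ΔF_A = 5.35 ln(357/265) = 5.35 × 0.29801 = 1.5944 W/m².
ΔF_B = 5.35 ln(359/265) = 5.35 × 0.30359 = 1.6242 W/m².
Difference: 1.5944 − 1.6242 = -0.0298 W/m².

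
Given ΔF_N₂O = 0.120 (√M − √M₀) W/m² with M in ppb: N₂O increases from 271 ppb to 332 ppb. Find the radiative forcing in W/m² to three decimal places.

ΔF = 0.211 W/m²

N₂O: 0.120 × (√332 − √271) = 0.120 × (18.2209 − 16.4621) = 0.120 × 1.7588 = 0.2111 W/m².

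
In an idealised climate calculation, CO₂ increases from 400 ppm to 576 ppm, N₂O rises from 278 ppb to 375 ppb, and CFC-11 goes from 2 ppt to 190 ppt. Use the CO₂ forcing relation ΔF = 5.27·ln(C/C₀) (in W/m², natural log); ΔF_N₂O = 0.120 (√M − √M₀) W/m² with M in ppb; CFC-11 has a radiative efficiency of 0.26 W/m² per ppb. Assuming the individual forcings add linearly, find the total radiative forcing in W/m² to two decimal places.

CO₂: 5.27 × ln(576/400) = 5.27 × ln(1.44000) = 5.27 × 0.36464 = 1.9217 W/m².
N₂O: 0.120 × (√375 − √278) = 0.120 × (19.3649 − 16.6733) = 0.120 × 2.6916 = 0.3230 W/m².
CFC-11: Δ = 190 − 2 = 188 ppt = 0.188 ppb; ΔF = 0.26 × 0.188 = 0.0489 W/m².
Total ΔF = 1.9217 + 0.3230 + 0.0489 = 2.2936 W/m².

ΔF = 2.29 W/m²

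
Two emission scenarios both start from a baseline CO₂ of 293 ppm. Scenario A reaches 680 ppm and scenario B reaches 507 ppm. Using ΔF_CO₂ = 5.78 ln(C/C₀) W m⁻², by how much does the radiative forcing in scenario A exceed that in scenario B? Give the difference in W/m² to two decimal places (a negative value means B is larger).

ΔF_A − ΔF_B = 1.70 W/m²

ΔF_A = 5.78 ln(680/293) = 5.78 × 0.84192 = 4.8663 W/m².
ΔF_B = 5.78 ln(507/293) = 5.78 × 0.54834 = 3.1694 W/m².
Difference: 4.8663 − 3.1694 = 1.6969 W/m².
(Equivalently, ΔF_A − ΔF_B = 5.78 ln(680/507) = 5.78 × 0.29358 = 1.6969 W/m².)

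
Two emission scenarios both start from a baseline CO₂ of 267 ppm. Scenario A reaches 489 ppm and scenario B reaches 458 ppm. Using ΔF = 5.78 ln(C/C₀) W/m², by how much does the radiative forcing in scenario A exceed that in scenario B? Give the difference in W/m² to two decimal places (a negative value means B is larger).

ΔF_A = 5.78 ln(489/267) = 5.78 × 0.60511 = 3.4975 W/m².
ΔF_B = 5.78 ln(458/267) = 5.78 × 0.53962 = 3.1190 W/m².
Difference: 3.4975 − 3.1190 = 0.3785 W/m².

ΔF_A − ΔF_B = 0.38 W/m²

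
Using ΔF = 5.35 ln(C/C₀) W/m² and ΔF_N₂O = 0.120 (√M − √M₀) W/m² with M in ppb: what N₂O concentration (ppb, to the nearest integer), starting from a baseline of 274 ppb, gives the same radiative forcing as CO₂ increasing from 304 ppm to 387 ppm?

CO₂ forcing: 5.35 × ln(387/304) = 5.35 × 0.241397 = 1.29147 W/m².
Set 0.120(√M − √274) = 1.29147: √M = 1.29147/0.120 + √274 = 10.7623 + 16.5529 = 27.3152.
M = (27.3152)² = 746.12 ppb.

M ≈ 746 ppb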